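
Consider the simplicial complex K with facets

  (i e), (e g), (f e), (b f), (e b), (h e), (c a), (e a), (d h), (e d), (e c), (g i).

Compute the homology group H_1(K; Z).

H_1 ≅ Z^4.

Order the vertices as a < b < c < d < e < f < g < h < i. Listing each simplex with vertices in this order, K has dimension 1 with simplices:

  0-simplices (9): a, b, c, d, e, f, g, h, i
  1-simplices (12): ac, ae, be, bf, ce, de, dh, ef, eg, eh, ei, gi

so the chain groups are C_0 ≅ Z^9, C_1 ≅ Z^12.

The boundary map ∂_1: C_1 → C_0 maps an edge to its endpoints' difference, ∂[p,q] = q − p. For instance
  ∂de = e − d.
The 9×12 boundary matrix has rank 8 and Smith normal form diag(1,1,1,1,1,1,1,1).

Computing H_k = (kernel of ∂_k) / (image of ∂_{k+1}):

  H_1: rank ker ∂_1 − rank ∂_2 = (12 − 8) − 0 = 4, and there is no ∂_2, so H_1 = Z^4.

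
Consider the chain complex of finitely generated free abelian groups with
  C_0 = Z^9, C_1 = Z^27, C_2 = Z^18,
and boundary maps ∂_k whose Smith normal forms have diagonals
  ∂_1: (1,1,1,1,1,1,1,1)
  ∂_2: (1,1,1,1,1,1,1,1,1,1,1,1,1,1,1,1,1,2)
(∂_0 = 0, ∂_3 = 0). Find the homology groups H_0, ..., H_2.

H_0 = Z,  H_1 = Z ⊕ Z_2,  H_2 = 0.

H_0: b_0 = 9 − 0 − 8 = 1; torsion from ∂_1 factors > 1: none. So H_0 = Z.
H_1: b_1 = 27 − 8 − 18 = 1; torsion from ∂_2 factors > 1: [2]. So H_1 = Z ⊕ Z_2.
H_2: b_2 = 18 − 18 − 0 = 0; torsion from ∂_3 factors > 1: none. So H_2 = 0.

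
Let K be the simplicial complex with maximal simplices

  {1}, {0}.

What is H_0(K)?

H_0 = Z^2.

Fix the vertex order 0 < 1 and write every simplex with vertices in increasing order. Then dim K = 0 and the simplices of K are:

  0-simplices (2): [0], [1]

giving chain groups C_0 ≅ Z^2.

Reading off H_k = ker ∂_k / im ∂_{k+1}:

  H_0: rank C_0 − rank ∂_1 = 2 − 0 = 2, and there is no ∂_1, so H_0 ≅ Z^2.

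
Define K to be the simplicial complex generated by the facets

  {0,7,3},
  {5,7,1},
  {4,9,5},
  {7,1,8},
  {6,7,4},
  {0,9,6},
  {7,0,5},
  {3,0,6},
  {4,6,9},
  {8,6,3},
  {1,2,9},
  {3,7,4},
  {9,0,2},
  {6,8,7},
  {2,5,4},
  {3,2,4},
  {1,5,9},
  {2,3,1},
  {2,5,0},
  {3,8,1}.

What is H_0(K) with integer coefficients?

Fix the vertex order 0 < 1 < 2 < 3 < 4 < 5 < 6 < 7 < 8 < 9 and write every simplex with vertices in increasing order. Then dim K = 2 and the simplices of K are:

  0-simplices (10): [0], [1], [2], [3], [4], [5], [6], [7], [8], [9]
  1-simplices (30): (30 of them)
  2-simplices (20): (20 of them)

Hence C_0 ≅ Z^10, C_1 ≅ Z^30, C_2 ≅ Z^20.

The boundary map ∂_1: C_1 → C_0 is given by ∂[p,q] = [q] − [p]. For instance
  ∂[6,9] = [9] − [6].
The resulting 10×30 matrix has rank 9, and its Smith normal form has invariant factors (1,1,1,1,1,1,1,1,1).

∂_2: C_2 → C_1 acts by ∂[p,q,r] = [q,r] − [p,r] + [p,q]. For instance
  ∂[1,7,8] = [7,8] − [1,8] + [1,7],
  ∂[2,3,4] = [3,4] − [2,4] + [2,3].
This gives a 30×20 integer matrix of rank 20; reducing to Smith normal form yields diagonal entries (1,1,1,1,1,1,1,1,1,1,1,1,1,1,1,1,1,1,1,2).

From H_k ≅ ker(∂_k) / im(∂_{k+1}) we obtain:

  H_0: rank C_0 − rank ∂_1 = 10 − 9 = 1, and the invariant factors of ∂_1 are all 1, so H_0 ≅ Z.

(K is a triangulation of the Klein bottle.)

H_0 = Z.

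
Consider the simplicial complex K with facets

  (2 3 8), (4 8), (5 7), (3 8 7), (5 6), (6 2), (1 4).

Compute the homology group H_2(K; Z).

K has 8 vertices, 10 edges, 2 triangles.
rank ∂_2 = 2, rank ∂_3 = 0 ⇒ b_2 = 2 − 2 − 0 = 0. So H_2 ≅ 0.

H_2 ≅ 0.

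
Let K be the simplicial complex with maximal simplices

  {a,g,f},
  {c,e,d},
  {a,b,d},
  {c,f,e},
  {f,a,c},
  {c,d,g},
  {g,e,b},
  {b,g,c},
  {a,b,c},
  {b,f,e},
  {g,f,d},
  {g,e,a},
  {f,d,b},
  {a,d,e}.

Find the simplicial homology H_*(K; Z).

Order the vertices as a < b < c < d < e < f < g. Listing each simplex with vertices in this order, K has dimension 2 with simplices:

  0-simplices (7): a, b, c, d, e, f, g
  1-simplices (21): ab, ac, ad, ae, af, ag, bc, bd, be, bf, bg, cd, ce, cf, cg, de, df, dg, ef, eg, fg
  2-simplices (14): abc, abd, acf, ade, aeg, afg, bcg, bdf, bef, beg, cde, cdg, cef, dfg

Hence C_0 ≅ Z^7, C_1 ≅ Z^21, C_2 ≅ Z^14.

The boundary map ∂_1: C_1 → C_0 maps an edge to its endpoints' difference, ∂[p,q] = q − p. For instance
  ∂ce = e − c.
This gives a 7×21 integer matrix of rank 6; reducing to Smith normal form yields diagonal entries (1,1,1,1,1,1).

Boundary ∂_2: C_2 → C_1 acts by ∂[p,q,r] = [q,r] − [p,r] + [p,q]. For instance
  ∂afg = fg − ag + af,
  ∂bdf = df − bf + bd.
This gives a 21×14 integer matrix of rank 13; reducing to Smith normal form yields diagonal entries (1,1,1,1,1,1,1,1,1,1,1,1,1).

From H_k ≅ ker(∂_k) / im(∂_{k+1}) we obtain:

  H_0: rank C_0 − rank ∂_1 = 7 − 6 = 1, and the invariant factors of ∂_1 are all 1, so H_0 ≅ Z.
  H_1: rank ker ∂_1 − rank ∂_2 = (21 − 6) − 13 = 2, and the invariant factors of ∂_2 are all 1, so H_1 ≅ Z^2.
  H_2: rank ker ∂_2 − rank ∂_3 = (14 − 13) − 0 = 1, and there is no ∂_3, so H_2 ≅ Z.

As a check, the Euler characteristic is 7 − 21 + 14 = 0, which agrees with 1 − 2 + 1 = 0.
(K is a triangulation of the torus T^2.)

H_0 = Z,  H_1 = Z^2,  H_2 = Z.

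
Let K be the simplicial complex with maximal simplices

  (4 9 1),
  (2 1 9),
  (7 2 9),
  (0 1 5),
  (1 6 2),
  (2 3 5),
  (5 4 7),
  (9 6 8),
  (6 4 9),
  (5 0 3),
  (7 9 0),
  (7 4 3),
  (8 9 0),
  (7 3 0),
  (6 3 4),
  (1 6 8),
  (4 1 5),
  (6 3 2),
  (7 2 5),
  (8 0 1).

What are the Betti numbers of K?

We work with the vertex ordering 0 < 1 < 2 < 3 < 4 < 5 < 6 < 7 < 8 < 9. The simplices of K, each written with vertices in increasing order, are:

  0-simplices (10): [0], [1], [2], [3], [4], [5], [6], [7], [8], [9]
  1-simplices (30): (30 of them)
  2-simplices (20): (20 of them)

giving chain groups C_0 ≅ Z^10, C_1 ≅ Z^30, C_2 ≅ Z^20.

The boundary map ∂_1: C_1 → C_0 is given by ∂[p,q] = [q] − [p]. For instance
  ∂[2,9] = [9] − [2].
The 10×30 boundary matrix has rank 9 and Smith normal form diag(1,1,1,1,1,1,1,1,1).

∂_2: C_2 → C_1 sends each 2-simplex [p,q,r] to [q,r] − [p,r] + [p,q]. For instance
  ∂[2,3,5] = [3,5] − [2,5] + [2,3],
  ∂[3,4,6] = [4,6] − [3,6] + [3,4].
As a 30×20 matrix over Z this has rank 20, with invariant factors (1,1,1,1,1,1,1,1,1,1,1,1,1,1,1,1,1,1,1,2).

Reading off H_k = ker ∂_k / im ∂_{k+1}:

  H_0: rank C_0 − rank ∂_1 = 10 − 9 = 1, and the invariant factors of ∂_1 are all 1, so H_0 = Z.
  H_1: rank ker ∂_1 − rank ∂_2 = (30 − 9) − 20 = 1, and ∂_2 has invariant factor 2 > 1, so H_1 = Z ⊕ Z/2.
  H_2: rank ker ∂_2 − rank ∂_3 = (20 − 20) − 0 = 0, and there is no ∂_3, so H_2 = 0.

Hence the Betti numbers are b_0 = 1, b_1 = 1, b_2 = 0.

b_0 = 1, b_1 = 1, b_2 = 0.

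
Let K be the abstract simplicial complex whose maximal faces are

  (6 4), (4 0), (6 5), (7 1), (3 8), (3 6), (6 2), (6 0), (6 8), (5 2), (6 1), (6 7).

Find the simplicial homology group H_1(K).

We work with the vertex ordering 0 < 1 < 2 < 3 < 4 < 5 < 6 < 7 < 8. The simplices of K, each written with vertices in increasing order, are:

  0-simplices (9): [0], [1], [2], [3], [4], [5], [6], [7], [8]
  1-simplices (12): [0,4], [0,6], [1,6], [1,7], [2,5], [2,6], [3,6], [3,8], [4,6], [5,6], [6,7], [6,8]

giving chain groups C_0 ≅ Z^9, C_1 ≅ Z^12.

Boundary ∂_1: C_1 → C_0 maps an edge to its endpoints' difference, ∂[p,q] = q − p. For instance
  ∂[2,5] = [5] − [2].
The resulting 9×12 matrix has rank 8, and its Smith normal form has invariant factors (1,1,1,1,1,1,1,1).

From H_k ≅ ker(∂_k) / im(∂_{k+1}) we obtain:

  H_1: rank ker ∂_1 − rank ∂_2 = (12 − 8) − 0 = 4, and there is no ∂_2, so H_1 ≅ Z^4.

H_1 ≅ Z^4.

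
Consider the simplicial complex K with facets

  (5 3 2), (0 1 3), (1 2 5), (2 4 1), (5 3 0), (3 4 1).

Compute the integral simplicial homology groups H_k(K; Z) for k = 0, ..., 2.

Order the vertices as 0 < 1 < 2 < 3 < 4 < 5. Listing each simplex with vertices in this order, K has dimension 2 with simplices:

  0-simplices (6): [0], [1], [2], [3], [4], [5]
  1-simplices (12): [0,1], [0,3], [0,5], [1,2], [1,3], [1,4], [1,5], [2,3], [2,4], [2,5], [3,4], [3,5]
  2-simplices (6): [0,1,3], [0,3,5], [1,2,4], [1,2,5], [1,3,4], [2,3,5]

giving chain groups C_0 ≅ Z^6, C_1 ≅ Z^12, C_2 ≅ Z^6.

The boundary map ∂_1: C_1 → C_0 sends each edge [p,q] (with p < q) to q − p.
The resulting 6×12 matrix has rank 5, and its Smith normal form has invariant factors (1,1,1,1,1).

The boundary map ∂_2: C_2 → C_1 acts by ∂[p,q,r] = [q,r] − [p,r] + [p,q]. For instance
  ∂[0,1,3] = [1,3] − [0,3] + [0,1],
  ∂[1,2,4] = [2,4] − [1,4] + [1,2].
The resulting 12×6 matrix has rank 6, and its Smith normal form has invariant factors (1,1,1,1,1,1).

Reading off H_k = ker ∂_k / im ∂_{k+1}:

  H_0: rank C_0 − rank ∂_1 = 6 − 5 = 1, and the invariant factors of ∂_1 are all 1, so H_0 = Z.
  H_1: rank ker ∂_1 − rank ∂_2 = (12 − 5) − 6 = 1, and the invariant factors of ∂_2 are all 1, so H_1 = Z.
  H_2: rank ker ∂_2 − rank ∂_3 = (6 − 6) − 0 = 0, and there is no ∂_3, so H_2 = 0.

(K is a triangulation of the cylinder S^1 x I.)

H_0 ≅ Z,  H_1 ≅ Z,  H_2 = 0.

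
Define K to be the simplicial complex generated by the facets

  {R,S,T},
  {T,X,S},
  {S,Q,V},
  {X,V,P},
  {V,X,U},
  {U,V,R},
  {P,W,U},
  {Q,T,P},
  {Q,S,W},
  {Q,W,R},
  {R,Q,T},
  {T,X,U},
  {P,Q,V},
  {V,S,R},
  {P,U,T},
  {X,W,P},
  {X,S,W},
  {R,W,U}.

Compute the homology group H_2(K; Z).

Fix the vertex order P < Q < R < S < T < U < V < W < X and write every simplex with vertices in increasing order. Then dim K = 2 and the simplices of K are:

  0-simplices (9): P, Q, R, S, T, U, V, W, X
  1-simplices (27): PQ, PT, PU, PV, PW, PX, QR, QS, QT, QV, QW, RS, RT, RU, RV, RW, ST, SV, SW, SX, TU, TX, UV, UW, UX, VX, WX
  2-simplices (18): PQT, PQV, PTU, PUW, PVX, PWX, QRT, QRW, QSV, QSW, RST, RSV, RUV, RUW, STX, SWX, TUX, UVX

Hence C_0 ≅ Z^9, C_1 ≅ Z^27, C_2 ≅ Z^18.

Boundary ∂_1: C_1 → C_0 is given by ∂[p,q] = [q] − [p].
As a 9×27 matrix over Z this has rank 8, with invariant factors (1,1,1,1,1,1,1,1).

Boundary ∂_2: C_2 → C_1 acts by ∂[p,q,r] = [q,r] − [p,r] + [p,q]. For instance
  ∂TUX = UX − TX + TU,
  ∂QRT = RT − QT + QR.
This gives a 27×18 integer matrix of rank 18; reducing to Smith normal form yields diagonal entries (1,1,1,1,1,1,1,1,1,1,1,1,1,1,1,1,1,2).

Computing H_k = (kernel of ∂_k) / (image of ∂_{k+1}):

  H_2: rank ker ∂_2 − rank ∂_3 = (18 − 18) − 0 = 0, and there is no ∂_3, so H_2 ≅ 0.

H_2 = 0.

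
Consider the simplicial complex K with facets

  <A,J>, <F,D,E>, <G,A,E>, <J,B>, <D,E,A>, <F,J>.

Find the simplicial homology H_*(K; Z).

H_0 = Z,  H_1 = Z,  H_2 = 0.

Take the total order A < B < D < E < F < G < J on the vertex set. Then K (dimension 2) consists of the simplices:

  0-simplices (7): A, B, D, E, F, G, J
  1-simplices (10): AD, AE, AG, AJ, BJ, DE, DF, EF, EG, FJ
  2-simplices (3): ADE, AEG, DEF

giving chain groups C_0 ≅ Z^7, C_1 ≅ Z^10, C_2 ≅ Z^3.

The boundary map ∂_1: C_1 → C_0 is given by ∂[p,q] = [q] − [p].
As a 7×10 matrix over Z this has rank 6, with invariant factors (1,1,1,1,1,1).

The boundary map ∂_2: C_2 → C_1 maps a triangle to the signed sum of its edges. For instance
  ∂ADE = DE − AE + AD,
  ∂AEG = EG − AG + AE.
The resulting 10×3 matrix has rank 3, and its Smith normal form has invariant factors (1,1,1).

Now H_k = ker ∂_k / im ∂_{k+1}, so:

  H_0: rank C_0 − rank ∂_1 = 7 − 6 = 1, and the invariant factors of ∂_1 are all 1, so H_0 = Z.
  H_1: rank ker ∂_1 − rank ∂_2 = (10 − 6) − 3 = 1, and the invariant factors of ∂_2 are all 1, so H_1 = Z.
  H_2: rank ker ∂_2 − rank ∂_3 = (3 − 3) − 0 = 0, and there is no ∂_3, so H_2 = 0.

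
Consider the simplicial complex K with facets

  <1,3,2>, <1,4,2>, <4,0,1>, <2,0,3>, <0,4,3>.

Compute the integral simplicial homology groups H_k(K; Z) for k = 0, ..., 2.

H_0 = Z,  H_1 = Z,  H_2 = 0.

We work with the vertex ordering 0 < 1 < 2 < 3 < 4. The simplices of K, each written with vertices in increasing order, are:

  0-simplices (5): [0], [1], [2], [3], [4]
  1-simplices (10): [0,1], [0,2], [0,3], [0,4], [1,2], [1,3], [1,4], [2,3], [2,4], [3,4]
  2-simplices (5): [0,1,4], [0,2,3], [0,3,4], [1,2,3], [1,2,4]

Hence C_0 ≅ Z^5, C_1 ≅ Z^10, C_2 ≅ Z^5.

Boundary ∂_1: C_1 → C_0 maps an edge to its endpoints' difference, ∂[p,q] = q − p. For instance
  ∂[1,3] = [3] − [1].
The resulting 5×10 matrix has rank 4, and its Smith normal form has invariant factors (1,1,1,1).

The boundary map ∂_2: C_2 → C_1 acts by ∂[p,q,r] = [q,r] − [p,r] + [p,q]. For instance
  ∂[1,2,4] = [2,4] − [1,4] + [1,2],
  ∂[1,2,3] = [2,3] − [1,3] + [1,2].
As a 10×5 matrix over Z this has rank 5, with invariant factors (1,1,1,1,1).

Computing H_k = (kernel of ∂_k) / (image of ∂_{k+1}):

  H_0: rank C_0 − rank ∂_1 = 5 − 4 = 1, and the invariant factors of ∂_1 are all 1, so H_0 ≅ Z.
  H_1: rank ker ∂_1 − rank ∂_2 = (10 − 4) − 5 = 1, and the invariant factors of ∂_2 are all 1, so H_1 ≅ Z.
  H_2: rank ker ∂_2 − rank ∂_3 = (5 − 5) − 0 = 0, and there is no ∂_3, so H_2 ≅ 0.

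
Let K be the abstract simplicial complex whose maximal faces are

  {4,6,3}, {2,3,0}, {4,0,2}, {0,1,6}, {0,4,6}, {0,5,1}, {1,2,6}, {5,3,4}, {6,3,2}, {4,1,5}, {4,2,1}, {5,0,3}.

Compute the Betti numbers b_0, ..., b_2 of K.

b_0 = 1, b_1 = 0, b_2 = 0.

We work with the vertex ordering 0 < 1 < 2 < 3 < 4 < 5 < 6. The simplices of K, each written with vertices in increasing order, are:

  0-simplices (7): [0], [1], [2], [3], [4], [5], [6]
  1-simplices (18): [0,1], [0,2], [0,3], [0,4], [0,5], [0,6], [1,2], [1,4], [1,5], [1,6], [2,3], [2,4], [2,6], [3,4], [3,5], [3,6], [4,5], [4,6]
  2-simplices (12): [0,1,5], [0,1,6], [0,2,3], [0,2,4], [0,3,5], [0,4,6], [1,2,4], [1,2,6], [1,4,5], [2,3,6], [3,4,5], [3,4,6]

Hence C_0 ≅ Z^7, C_1 ≅ Z^18, C_2 ≅ Z^12.

Boundary ∂_1: C_1 → C_0 maps an edge to its endpoints' difference, ∂[p,q] = q − p. For instance
  ∂[1,5] = [5] − [1].
The resulting 7×18 matrix has rank 6, and its Smith normal form has invariant factors (1,1,1,1,1,1).

Boundary ∂_2: C_2 → C_1 sends each 2-simplex [p,q,r] to [q,r] − [p,r] + [p,q]. For instance
  ∂[0,2,4] = [2,4] − [0,4] + [0,2],
  ∂[0,1,6] = [1,6] − [0,6] + [0,1].
As a 18×12 matrix over Z this has rank 12, with invariant factors (1,1,1,1,1,1,1,1,1,1,1,2).

Now H_k = ker ∂_k / im ∂_{k+1}, so:

  H_0: rank C_0 − rank ∂_1 = 7 − 6 = 1, and the invariant factors of ∂_1 are all 1, so H_0 ≅ Z.
  H_1: rank ker ∂_1 − rank ∂_2 = (18 − 6) − 12 = 0, and ∂_2 has invariant factor 2 > 1, so H_1 ≅ Z_2.
  H_2: rank ker ∂_2 − rank ∂_3 = (12 − 12) − 0 = 0, and there is no ∂_3, so H_2 ≅ 0.

(K is a triangulation of the real projective plane RP^2.)

Hence the Betti numbers are b_0 = 1, b_1 = 0, b_2 = 0.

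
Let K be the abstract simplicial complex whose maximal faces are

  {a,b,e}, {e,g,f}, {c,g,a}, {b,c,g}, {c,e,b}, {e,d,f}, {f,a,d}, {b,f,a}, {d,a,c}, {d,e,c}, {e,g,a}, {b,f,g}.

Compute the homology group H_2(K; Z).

H_2 ≅ 0.

Take the total order a < b < c < d < e < f < g on the vertex set. Then K (dimension 2) consists of the simplices:

  0-simplices (7): a, b, c, d, e, f, g
  1-simplices (18): ab, ac, ad, ae, af, ag, bc, be, bf, bg, cd, ce, cg, de, df, ef, eg, fg
  2-simplices (12): abe, abf, acd, acg, adf, aeg, bce, bcg, bfg, cde, def, efg

giving chain groups C_0 ≅ Z^7, C_1 ≅ Z^18, C_2 ≅ Z^12.

Boundary ∂_1: C_1 → C_0 is given by ∂[p,q] = [q] − [p].
The resulting 7×18 matrix has rank 6, and its Smith normal form has invariant factors (1,1,1,1,1,1).

∂_2: C_2 → C_1 acts by ∂[p,q,r] = [q,r] − [p,r] + [p,q]. For instance
  ∂bce = ce − be + bc,
  ∂def = ef − df + de.
This gives a 18×12 integer matrix of rank 12; reducing to Smith normal form yields diagonal entries (1,1,1,1,1,1,1,1,1,1,1,2).

Reading off H_k = ker ∂_k / im ∂_{k+1}:

  H_2: rank ker ∂_2 − rank ∂_3 = (12 − 12) − 0 = 0, and there is no ∂_3, so H_2 ≅ 0.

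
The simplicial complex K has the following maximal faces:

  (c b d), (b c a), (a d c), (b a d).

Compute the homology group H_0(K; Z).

H_0 ≅ Z.

K has 4 vertices, 6 edges, 4 triangles.
rank ∂_0 = 0, rank ∂_1 = 3 ⇒ b_0 = 4 − 0 − 3 = 1; all invariant factors of ∂_1 are 1 so no torsion. So H_0 = Z.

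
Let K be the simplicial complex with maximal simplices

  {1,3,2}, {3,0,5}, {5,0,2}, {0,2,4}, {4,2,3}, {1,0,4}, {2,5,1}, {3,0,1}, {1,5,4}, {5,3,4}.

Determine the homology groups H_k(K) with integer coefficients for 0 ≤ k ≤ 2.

H_0 ≅ Z,  H_1 ≅ Z/2Z,  H_2 = 0.

K has 6 vertices, 15 edges, 10 triangles.
rank ∂_0 = 0, rank ∂_1 = 5 ⇒ b_0 = 6 − 0 − 5 = 1; all invariant factors of ∂_1 are 1 so no torsion. So H_0 = Z.
rank ∂_1 = 5, rank ∂_2 = 10 ⇒ b_1 = 15 − 5 − 10 = 0; ∂_2 has invariant factor(s) [2] giving torsion. So H_1 = Z/2Z.
rank ∂_2 = 10, rank ∂_3 = 0 ⇒ b_2 = 10 − 10 − 0 = 0. So H_2 = 0.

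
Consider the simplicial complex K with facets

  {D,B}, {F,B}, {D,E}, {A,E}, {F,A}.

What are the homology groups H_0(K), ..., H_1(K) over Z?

H_0 = Z,  H_1 = Z.

K has 5 vertices, 5 edges.
rank ∂_0 = 0, rank ∂_1 = 4 ⇒ b_0 = 5 − 0 − 4 = 1; all invariant factors of ∂_1 are 1 so no torsion. So H_0 = Z.
rank ∂_1 = 4, rank ∂_2 = 0 ⇒ b_1 = 5 − 4 − 0 = 1. So H_1 = Z.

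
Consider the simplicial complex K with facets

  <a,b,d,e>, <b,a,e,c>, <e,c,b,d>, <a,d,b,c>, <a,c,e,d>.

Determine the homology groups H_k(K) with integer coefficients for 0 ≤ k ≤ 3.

H_0 ≅ Z,  H_1 = 0,  H_2 = 0,  H_3 ≅ Z.

Fix the vertex order a < b < c < d < e and write every simplex with vertices in increasing order. Then dim K = 3 and the simplices of K are:

  0-simplices (5): a, b, c, d, e
  1-simplices (10): ab, ac, ad, ae, bc, bd, be, cd, ce, de
  2-simplices (10): abc, abd, abe, acd, ace, ade, bcd, bce, bde, cde
  3-simplices (5): abcd, abce, abde, acde, bcde

so the chain groups are C_0 ≅ Z^5, C_1 ≅ Z^10, C_2 ≅ Z^10, C_3 ≅ Z^5.

Boundary ∂_1: C_1 → C_0 sends each edge [p,q] (with p < q) to q − p. For instance
  ∂cd = d − c.
The resulting 5×10 matrix has rank 4, and its Smith normal form has invariant factors (1,1,1,1).

∂_2: C_2 → C_1 maps a triangle to the signed sum of its edges. For instance
  ∂cde = de − ce + cd,
  ∂abc = bc − ac + ab.
This gives a 10×10 integer matrix of rank 6; reducing to Smith normal form yields diagonal entries (1,1,1,1,1,1).

Boundary ∂_3: C_3 → C_2 sends each 3-simplex σ to the alternating sum Σ_i (−1)^i (σ with its i-th vertex removed). For instance
  ∂abcd = bcd − acd + abd − abc,
  ∂abce = bce − ace + abe − abc.
The resulting 10×5 matrix has rank 4, and its Smith normal form has invariant factors (1,1,1,1).

Now H_k = ker ∂_k / im ∂_{k+1}, so:

  H_0: rank C_0 − rank ∂_1 = 5 − 4 = 1, and the invariant factors of ∂_1 are all 1, so H_0 ≅ Z.
  H_1: rank ker ∂_1 − rank ∂_2 = (10 − 4) − 6 = 0, and the invariant factors of ∂_2 are all 1, so H_1 ≅ 0.
  H_2: rank ker ∂_2 − rank ∂_3 = (10 − 6) − 4 = 0, and the invariant factors of ∂_3 are all 1, so H_2 ≅ 0.
  H_3: rank ker ∂_3 − rank ∂_4 = (5 − 4) − 0 = 1, and there is no ∂_4, so H_3 ≅ Z.

As a check, the Euler characteristic is 5 − 10 + 10 − 5 = 0, which agrees with 1 − 0 + 0 − 1 = 0.
(K is a triangulation of the 3-sphere S^3.)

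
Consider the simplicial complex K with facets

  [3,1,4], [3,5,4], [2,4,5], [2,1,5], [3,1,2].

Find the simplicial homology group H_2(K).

Order the vertices as 1 < 2 < 3 < 4 < 5. Listing each simplex with vertices in this order, K has dimension 2 with simplices:

  0-simplices (5): [1], [2], [3], [4], [5]
  1-simplices (10): [1,2], [1,3], [1,4], [1,5], [2,3], [2,4], [2,5], [3,4], [3,5], [4,5]
  2-simplices (5): [1,2,3], [1,2,5], [1,3,4], [2,4,5], [3,4,5]

giving chain groups C_0 ≅ Z^5, C_1 ≅ Z^10, C_2 ≅ Z^5.

The boundary map ∂_1: C_1 → C_0 sends each edge [p,q] (with p < q) to q − p. For instance
  ∂[2,4] = [4] − [2].
The resulting 5×10 matrix has rank 4, and its Smith normal form has invariant factors (1,1,1,1).

∂_2: C_2 → C_1 acts by ∂[p,q,r] = [q,r] − [p,r] + [p,q]. For instance
  ∂[3,4,5] = [4,5] − [3,5] + [3,4],
  ∂[2,4,5] = [4,5] − [2,5] + [2,4].
The resulting 10×5 matrix has rank 5, and its Smith normal form has invariant factors (1,1,1,1,1).

From H_k ≅ ker(∂_k) / im(∂_{k+1}) we obtain:

  H_2: rank ker ∂_2 − rank ∂_3 = (5 − 5) − 0 = 0, and there is no ∂_3, so H_2 = 0.

(K is a triangulation of the Möbius band.)

H_2 ≅ 0.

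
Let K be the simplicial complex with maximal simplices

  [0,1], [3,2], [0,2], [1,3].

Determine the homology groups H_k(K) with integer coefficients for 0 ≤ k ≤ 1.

H_0 = Z,  H_1 = Z.

Fix the vertex order 0 < 1 < 2 < 3 and write every simplex with vertices in increasing order. Then dim K = 1 and the simplices of K are:

  0-simplices (4): [0], [1], [2], [3]
  1-simplices (4): [0,1], [0,2], [1,3], [2,3]

so the chain groups are C_0 ≅ Z^4, C_1 ≅ Z^4.

Boundary ∂_1: C_1 → C_0 sends each edge [p,q] (with p < q) to q − p. For instance
  ∂[2,3] = [3] − [2].
As a 4×4 matrix over Z this has rank 3, with invariant factors (1,1,1).

From H_k ≅ ker(∂_k) / im(∂_{k+1}) we obtain:

  H_0: rank C_0 − rank ∂_1 = 4 − 3 = 1, and the invariant factors of ∂_1 are all 1, so H_0 = Z.
  H_1: rank ker ∂_1 − rank ∂_2 = (4 − 3) − 0 = 1, and there is no ∂_2, so H_1 = Z.

(K is a triangulation of the circle S^1.)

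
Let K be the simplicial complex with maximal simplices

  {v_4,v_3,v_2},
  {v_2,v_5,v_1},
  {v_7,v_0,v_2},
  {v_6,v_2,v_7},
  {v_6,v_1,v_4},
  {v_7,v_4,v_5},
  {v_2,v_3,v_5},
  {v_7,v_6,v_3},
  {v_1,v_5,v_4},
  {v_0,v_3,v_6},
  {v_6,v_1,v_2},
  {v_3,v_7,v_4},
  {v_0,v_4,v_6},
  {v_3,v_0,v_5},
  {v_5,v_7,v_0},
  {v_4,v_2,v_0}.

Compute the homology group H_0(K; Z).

H_0 = Z.

We work with the vertex ordering v_0 < v_1 < v_2 < v_3 < v_4 < v_5 < v_6 < v_7. The simplices of K, each written with vertices in increasing order, are:

  0-simplices (8): [v_0], [v_1], [v_2], [v_3], [v_4], [v_5], [v_6], [v_7]
  1-simplices (24): (24 of them)
  2-simplices (16): (16 of them)

so the chain groups are C_0 ≅ Z^8, C_1 ≅ Z^24, C_2 ≅ Z^16.

The boundary map ∂_1: C_1 → C_0 maps an edge to its endpoints' difference, ∂[p,q] = q − p.
This gives a 8×24 integer matrix of rank 7; reducing to Smith normal form yields diagonal entries (1,1,1,1,1,1,1).

The boundary map ∂_2: C_2 → C_1 sends each 2-simplex [p,q,r] to [q,r] − [p,r] + [p,q]. For instance
  ∂[v_1,v_4,v_5] = [v_4,v_5] − [v_1,v_5] + [v_1,v_4],
  ∂[v_0,v_4,v_6] = [v_4,v_6] − [v_0,v_6] + [v_0,v_4].
The 24×16 boundary matrix has rank 15 and Smith normal form diag(1,1,1,1,1,1,1,1,1,1,1,1,1,1,1).

Now H_k = ker ∂_k / im ∂_{k+1}, so:

  H_0: rank C_0 − rank ∂_1 = 8 − 7 = 1, and the invariant factors of ∂_1 are all 1, so H_0 ≅ Z.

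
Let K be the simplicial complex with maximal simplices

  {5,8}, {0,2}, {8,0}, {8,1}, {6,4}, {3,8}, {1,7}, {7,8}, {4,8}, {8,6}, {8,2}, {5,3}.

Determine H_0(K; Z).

We work with the vertex ordering 0 < 1 < 2 < 3 < 4 < 5 < 6 < 7 < 8. The simplices of K, each written with vertices in increasing order, are:

  0-simplices (9): [0], [1], [2], [3], [4], [5], [6], [7], [8]
  1-simplices (12): [0,2], [0,8], [1,7], [1,8], [2,8], [3,5], [3,8], [4,6], [4,8], [5,8], [6,8], [7,8]

Hence C_0 ≅ Z^9, C_1 ≅ Z^12.

The boundary map ∂_1: C_1 → C_0 sends each edge [p,q] (with p < q) to q − p.
The resulting 9×12 matrix has rank 8, and its Smith normal form has invariant factors (1,1,1,1,1,1,1,1).

From H_k ≅ ker(∂_k) / im(∂_{k+1}) we obtain:

  H_0: rank C_0 − rank ∂_1 = 9 − 8 = 1, and the invariant factors of ∂_1 are all 1, so H_0 = Z.

(K is a triangulation of a wedge of 4 circles.)

H_0 ≅ Z.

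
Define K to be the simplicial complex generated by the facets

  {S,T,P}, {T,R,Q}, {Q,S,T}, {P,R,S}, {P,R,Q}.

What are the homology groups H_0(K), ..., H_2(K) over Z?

H_0 = Z,  H_1 = Z,  H_2 = 0.

Fix the vertex order P < Q < R < S < T and write every simplex with vertices in increasing order. Then dim K = 2 and the simplices of K are:

  0-simplices (5): P, Q, R, S, T
  1-simplices (10): PQ, PR, PS, PT, QR, QS, QT, RS, RT, ST
  2-simplices (5): PQR, PRS, PST, QRT, QST

giving chain groups C_0 ≅ Z^5, C_1 ≅ Z^10, C_2 ≅ Z^5.

The boundary map ∂_1: C_1 → C_0 maps an edge to its endpoints' difference, ∂[p,q] = q − p.
This gives a 5×10 integer matrix of rank 4; reducing to Smith normal form yields diagonal entries (1,1,1,1).

The boundary map ∂_2: C_2 → C_1 acts by ∂[p,q,r] = [q,r] − [p,r] + [p,q]. For instance
  ∂QRT = RT − QT + QR,
  ∂PRS = RS − PS + PR.
This gives a 10×5 integer matrix of rank 5; reducing to Smith normal form yields diagonal entries (1,1,1,1,1).

Computing H_k = (kernel of ∂_k) / (image of ∂_{k+1}):

  H_0: rank C_0 − rank ∂_1 = 5 − 4 = 1, and the invariant factors of ∂_1 are all 1, so H_0 ≅ Z.
  H_1: rank ker ∂_1 − rank ∂_2 = (10 − 4) − 5 = 1, and the invariant factors of ∂_2 are all 1, so H_1 ≅ Z.
  H_2: rank ker ∂_2 − rank ∂_3 = (5 − 5) − 0 = 0, and there is no ∂_3, so H_2 ≅ 0.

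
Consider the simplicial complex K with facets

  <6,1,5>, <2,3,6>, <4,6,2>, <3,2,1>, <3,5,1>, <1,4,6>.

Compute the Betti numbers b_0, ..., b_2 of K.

b_0 = 1, b_1 = 1, b_2 = 0.

Order the vertices as 1 < 2 < 3 < 4 < 5 < 6. Listing each simplex with vertices in this order, K has dimension 2 with simplices:

  0-simplices (6): [1], [2], [3], [4], [5], [6]
  1-simplices (12): [1,2], [1,3], [1,4], [1,5], [1,6], [2,3], [2,4], [2,6], [3,5], [3,6], [4,6], [5,6]
  2-simplices (6): [1,2,3], [1,3,5], [1,4,6], [1,5,6], [2,3,6], [2,4,6]

giving chain groups C_0 ≅ Z^6, C_1 ≅ Z^12, C_2 ≅ Z^6.

The boundary map ∂_1: C_1 → C_0 is given by ∂[p,q] = [q] − [p].
The 6×12 boundary matrix has rank 5 and Smith normal form diag(1,1,1,1,1).

The boundary map ∂_2: C_2 → C_1 maps a triangle to the signed sum of its edges. For instance
  ∂[1,4,6] = [4,6] − [1,6] + [1,4],
  ∂[2,4,6] = [4,6] − [2,6] + [2,4].
The 12×6 boundary matrix has rank 6 and Smith normal form diag(1,1,1,1,1,1).

Now H_k = ker ∂_k / im ∂_{k+1}, so:

  H_0: rank C_0 − rank ∂_1 = 6 − 5 = 1, and the invariant factors of ∂_1 are all 1, so H_0 ≅ Z.
  H_1: rank ker ∂_1 − rank ∂_2 = (12 − 5) − 6 = 1, and the invariant factors of ∂_2 are all 1, so H_1 ≅ Z.
  H_2: rank ker ∂_2 − rank ∂_3 = (6 − 6) − 0 = 0, and there is no ∂_3, so H_2 ≅ 0.

As a check, the Euler characteristic is 6 − 12 + 6 = 0, which agrees with 1 − 1 + 0 = 0.

Hence the Betti numbers are b_0 = 1, b_1 = 1, b_2 = 0.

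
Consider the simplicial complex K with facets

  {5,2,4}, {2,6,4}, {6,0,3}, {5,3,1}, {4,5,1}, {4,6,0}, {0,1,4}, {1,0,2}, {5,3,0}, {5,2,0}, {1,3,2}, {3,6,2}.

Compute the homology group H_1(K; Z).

Order the vertices as 0 < 1 < 2 < 3 < 4 < 5 < 6. Listing each simplex with vertices in this order, K has dimension 2 with simplices:

  0-simplices (7): [0], [1], [2], [3], [4], [5], [6]
  1-simplices (18): [0,1], [0,2], [0,3], [0,4], [0,5], [0,6], [1,2], [1,3], [1,4], [1,5], [2,3], [2,4], [2,5], [2,6], [3,5], [3,6], [4,5], [4,6]
  2-simplices (12): [0,1,2], [0,1,4], [0,2,5], [0,3,5], [0,3,6], [0,4,6], [1,2,3], [1,3,5], [1,4,5], [2,3,6], [2,4,5], [2,4,6]

giving chain groups C_0 ≅ Z^7, C_1 ≅ Z^18, C_2 ≅ Z^12.

The boundary map ∂_1: C_1 → C_0 maps an edge to its endpoints' difference, ∂[p,q] = q − p. For instance
  ∂[0,5] = [5] − [0].
As a 7×18 matrix over Z this has rank 6, with invariant factors (1,1,1,1,1,1).

The boundary map ∂_2: C_2 → C_1 sends each 2-simplex [p,q,r] to [q,r] − [p,r] + [p,q]. For instance
  ∂[2,4,5] = [4,5] − [2,5] + [2,4],
  ∂[0,3,5] = [3,5] − [0,5] + [0,3].
The resulting 18×12 matrix has rank 12, and its Smith normal form has invariant factors (1,1,1,1,1,1,1,1,1,1,1,2).

Reading off H_k = ker ∂_k / im ∂_{k+1}:

  H_1: rank ker ∂_1 − rank ∂_2 = (18 − 6) − 12 = 0, and ∂_2 has invariant factor 2 > 1, so H_1 ≅ Z/2.

(K is a triangulation of the real projective plane RP^2.)

H_1 ≅ Z/2.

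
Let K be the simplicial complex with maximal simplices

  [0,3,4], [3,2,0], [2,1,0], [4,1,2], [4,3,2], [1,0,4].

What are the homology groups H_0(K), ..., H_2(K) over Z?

H_0 ≅ Z,  H_1 = 0,  H_2 ≅ Z.

Fix the vertex order 0 < 1 < 2 < 3 < 4 and write every simplex with vertices in increasing order. Then dim K = 2 and the simplices of K are:

  0-simplices (5): [0], [1], [2], [3], [4]
  1-simplices (9): [0,1], [0,2], [0,3], [0,4], [1,2], [1,4], [2,3], [2,4], [3,4]
  2-simplices (6): [0,1,2], [0,1,4], [0,2,3], [0,3,4], [1,2,4], [2,3,4]

Hence C_0 ≅ Z^5, C_1 ≅ Z^9, C_2 ≅ Z^6.

The boundary map ∂_1: C_1 → C_0 is given by ∂[p,q] = [q] − [p]. For instance
  ∂[3,4] = [4] − [3].
The 5×9 boundary matrix has rank 4 and Smith normal form diag(1,1,1,1).

Boundary ∂_2: C_2 → C_1 maps a triangle to the signed sum of its edges. For instance
  ∂[0,3,4] = [3,4] − [0,4] + [0,3],
  ∂[0,1,2] = [1,2] − [0,2] + [0,1].
As a 9×6 matrix over Z this has rank 5, with invariant factors (1,1,1,1,1).

From H_k ≅ ker(∂_k) / im(∂_{k+1}) we obtain:

  H_0: rank C_0 − rank ∂_1 = 5 − 4 = 1, and the invariant factors of ∂_1 are all 1, so H_0 ≅ Z.
  H_1: rank ker ∂_1 − rank ∂_2 = (9 − 4) − 5 = 0, and the invariant factors of ∂_2 are all 1, so H_1 ≅ 0.
  H_2: rank ker ∂_2 − rank ∂_3 = (6 − 5) − 0 = 1, and there is no ∂_3, so H_2 ≅ Z.

As a check, the Euler characteristic is 5 − 9 + 6 = 2, which agrees with 1 − 0 + 1 = 2.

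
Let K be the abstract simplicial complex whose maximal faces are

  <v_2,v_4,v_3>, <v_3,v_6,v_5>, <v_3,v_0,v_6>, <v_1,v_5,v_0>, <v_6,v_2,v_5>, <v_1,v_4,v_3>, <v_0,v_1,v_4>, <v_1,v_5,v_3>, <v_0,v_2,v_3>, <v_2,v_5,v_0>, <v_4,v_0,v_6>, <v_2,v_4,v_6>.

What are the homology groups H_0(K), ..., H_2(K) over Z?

H_0 ≅ Z,  H_1 ≅ Z/2Z,  H_2 = 0.

Order the vertices as v_0 < v_1 < v_2 < v_3 < v_4 < v_5 < v_6. Listing each simplex with vertices in this order, K has dimension 2 with simplices:

  0-simplices (7): [v_0], [v_1], [v_2], [v_3], [v_4], [v_5], [v_6]
  1-simplices (18): (18 of them)
  2-simplices (12): (12 of them)

giving chain groups C_0 ≅ Z^7, C_1 ≅ Z^18, C_2 ≅ Z^12.

∂_1: C_1 → C_0 is given by ∂[p,q] = [q] − [p]. For instance
  ∂[v_2,v_5] = [v_5] − [v_2].
The resulting 7×18 matrix has rank 6, and its Smith normal form has invariant factors (1,1,1,1,1,1).

Boundary ∂_2: C_2 → C_1 acts by ∂[p,q,r] = [q,r] − [p,r] + [p,q]. For instance
  ∂[v_0,v_1,v_4] = [v_1,v_4] − [v_0,v_4] + [v_0,v_1],
  ∂[v_0,v_3,v_6] = [v_3,v_6] − [v_0,v_6] + [v_0,v_3].
The 18×12 boundary matrix has rank 12 and Smith normal form diag(1,1,1,1,1,1,1,1,1,1,1,2).

From H_k ≅ ker(∂_k) / im(∂_{k+1}) we obtain:

  H_0: rank C_0 − rank ∂_1 = 7 − 6 = 1, and the invariant factors of ∂_1 are all 1, so H_0 ≅ Z.
  H_1: rank ker ∂_1 − rank ∂_2 = (18 − 6) − 12 = 0, and ∂_2 has invariant factor 2 > 1, so H_1 ≅ Z/2Z.
  H_2: rank ker ∂_2 − rank ∂_3 = (12 − 12) − 0 = 0, and there is no ∂_3, so H_2 ≅ 0.

(K is a triangulation of the real projective plane RP^2.)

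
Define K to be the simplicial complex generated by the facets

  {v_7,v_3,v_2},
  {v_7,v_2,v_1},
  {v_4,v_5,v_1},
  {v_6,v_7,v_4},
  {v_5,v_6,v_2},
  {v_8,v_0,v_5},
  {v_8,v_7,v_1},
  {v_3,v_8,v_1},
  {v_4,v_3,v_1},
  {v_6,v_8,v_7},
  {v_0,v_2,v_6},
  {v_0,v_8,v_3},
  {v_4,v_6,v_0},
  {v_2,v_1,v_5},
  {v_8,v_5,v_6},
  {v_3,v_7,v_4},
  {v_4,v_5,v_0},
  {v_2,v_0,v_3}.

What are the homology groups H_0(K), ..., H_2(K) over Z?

Take the total order v_0 < v_1 < v_2 < v_3 < v_4 < v_5 < v_6 < v_7 < v_8 on the vertex set. Then K (dimension 2) consists of the simplices:

  0-simplices (9): [v_0], [v_1], [v_2], [v_3], [v_4], [v_5], [v_6], [v_7], [v_8]
  1-simplices (27): (27 of them)
  2-simplices (18): (18 of them)

Hence C_0 ≅ Z^9, C_1 ≅ Z^27, C_2 ≅ Z^18.

∂_1: C_1 → C_0 is given by ∂[p,q] = [q] − [p]. For instance
  ∂[v_4,v_6] = [v_6] − [v_4].
As a 9×27 matrix over Z this has rank 8, with invariant factors (1,1,1,1,1,1,1,1).

The boundary map ∂_2: C_2 → C_1 acts by ∂[p,q,r] = [q,r] − [p,r] + [p,q]. For instance
  ∂[v_0,v_2,v_3] = [v_2,v_3] − [v_0,v_3] + [v_0,v_2],
  ∂[v_4,v_6,v_7] = [v_6,v_7] − [v_4,v_7] + [v_4,v_6].
This gives a 27×18 integer matrix of rank 18; reducing to Smith normal form yields diagonal entries (1,1,1,1,1,1,1,1,1,1,1,1,1,1,1,1,1,2).

From H_k ≅ ker(∂_k) / im(∂_{k+1}) we obtain:

  H_0: rank C_0 − rank ∂_1 = 9 − 8 = 1, and the invariant factors of ∂_1 are all 1, so H_0 = Z.
  H_1: rank ker ∂_1 − rank ∂_2 = (27 − 8) − 18 = 1, and ∂_2 has invariant factor 2 > 1, so H_1 = Z ⊕ Z_2.
  H_2: rank ker ∂_2 − rank ∂_3 = (18 − 18) − 0 = 0, and there is no ∂_3, so H_2 = 0.

H_0 ≅ Z,  H_1 ≅ Z ⊕ Z_2,  H_2 = 0.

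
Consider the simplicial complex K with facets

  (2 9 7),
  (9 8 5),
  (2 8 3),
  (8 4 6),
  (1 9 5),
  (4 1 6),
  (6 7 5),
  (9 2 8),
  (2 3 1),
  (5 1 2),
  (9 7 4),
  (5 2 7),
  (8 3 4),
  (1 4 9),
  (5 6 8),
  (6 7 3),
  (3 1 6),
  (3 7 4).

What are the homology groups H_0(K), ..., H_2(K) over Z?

H_0 ≅ Z,  H_1 ≅ Z ⊕ Z/2Z,  H_2 = 0.

K has 9 vertices, 27 edges, 18 triangles.
rank ∂_0 = 0, rank ∂_1 = 8 ⇒ b_0 = 9 − 0 − 8 = 1; all invariant factors of ∂_1 are 1 so no torsion. So H_0 ≅ Z.
rank ∂_1 = 8, rank ∂_2 = 18 ⇒ b_1 = 27 − 8 − 18 = 1; ∂_2 has invariant factor(s) [2] giving torsion. So H_1 ≅ Z ⊕ Z/2Z.
rank ∂_2 = 18, rank ∂_3 = 0 ⇒ b_2 = 18 − 18 − 0 = 0. So H_2 ≅ 0.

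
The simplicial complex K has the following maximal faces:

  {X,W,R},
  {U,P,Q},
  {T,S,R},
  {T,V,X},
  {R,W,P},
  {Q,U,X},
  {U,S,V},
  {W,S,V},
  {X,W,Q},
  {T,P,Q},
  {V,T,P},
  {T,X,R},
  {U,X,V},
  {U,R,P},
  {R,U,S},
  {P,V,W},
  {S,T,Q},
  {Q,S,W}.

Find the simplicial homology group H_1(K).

Fix the vertex order P < Q < R < S < T < U < V < W < X and write every simplex with vertices in increasing order. Then dim K = 2 and the simplices of K are:

  0-simplices (9): P, Q, R, S, T, U, V, W, X
  1-simplices (27): PQ, PR, PT, PU, PV, PW, QS, QT, QU, QW, QX, RS, RT, RU, RW, RX, ST, SU, SV, SW, TV, TX, UV, UX, VW, VX, WX
  2-simplices (18): PQT, PQU, PRU, PRW, PTV, PVW, QST, QSW, QUX, QWX, RST, RSU, RTX, RWX, SUV, SVW, TVX, UVX

giving chain groups C_0 ≅ Z^9, C_1 ≅ Z^27, C_2 ≅ Z^18.

∂_1: C_1 → C_0 sends each edge [p,q] (with p < q) to q − p.
As a 9×27 matrix over Z this has rank 8, with invariant factors (1,1,1,1,1,1,1,1).

The boundary map ∂_2: C_2 → C_1 sends each 2-simplex [p,q,r] to [q,r] − [p,r] + [p,q]. For instance
  ∂QSW = SW − QW + QS,
  ∂RTX = TX − RX + RT.
As a 27×18 matrix over Z this has rank 17, with invariant factors (1,1,1,1,1,1,1,1,1,1,1,1,1,1,1,1,1).

Now H_k = ker ∂_k / im ∂_{k+1}, so:

  H_1: rank ker ∂_1 − rank ∂_2 = (27 − 8) − 17 = 2, and the invariant factors of ∂_2 are all 1, so H_1 ≅ Z^2.

(K is a triangulation of the torus T^2.)

H_1 ≅ Z^2.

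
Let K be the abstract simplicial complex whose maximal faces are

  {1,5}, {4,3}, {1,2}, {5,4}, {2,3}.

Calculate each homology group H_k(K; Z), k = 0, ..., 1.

We work with the vertex ordering 1 < 2 < 3 < 4 < 5. The simplices of K, each written with vertices in increasing order, are:

  0-simplices (5): [1], [2], [3], [4], [5]
  1-simplices (5): [1,2], [1,5], [2,3], [3,4], [4,5]

giving chain groups C_0 ≅ Z^5, C_1 ≅ Z^5.

Boundary ∂_1: C_1 → C_0 sends each edge [p,q] (with p < q) to q − p. For instance
  ∂[4,5] = [5] − [4].
This gives a 5×5 integer matrix of rank 4; reducing to Smith normal form yields diagonal entries (1,1,1,1).

From H_k ≅ ker(∂_k) / im(∂_{k+1}) we obtain:

  H_0: rank C_0 − rank ∂_1 = 5 − 4 = 1, and the invariant factors of ∂_1 are all 1, so H_0 = Z.
  H_1: rank ker ∂_1 − rank ∂_2 = (5 − 4) − 0 = 1, and there is no ∂_2, so H_1 = Z.

As a check, the Euler characteristic is 5 − 5 = 0, which agrees with 1 − 1 = 0.

H_0 = Z,  H_1 = Z.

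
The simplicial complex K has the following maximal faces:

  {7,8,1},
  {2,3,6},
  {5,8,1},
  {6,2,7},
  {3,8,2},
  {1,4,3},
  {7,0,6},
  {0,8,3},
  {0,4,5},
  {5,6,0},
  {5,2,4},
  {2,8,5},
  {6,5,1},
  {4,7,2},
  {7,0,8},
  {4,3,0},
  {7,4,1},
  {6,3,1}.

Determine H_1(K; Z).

H_1 ≅ Z^2.

Take the total order 0 < 1 < 2 < 3 < 4 < 5 < 6 < 7 < 8 on the vertex set. Then K (dimension 2) consists of the simplices:

  0-simplices (9): [0], [1], [2], [3], [4], [5], [6], [7], [8]
  1-simplices (27): (27 of them)
  2-simplices (18): [0,3,4], [0,3,8], [0,4,5], [0,5,6], [0,6,7], [0,7,8], [1,3,4], [1,3,6], [1,4,7], [1,5,6], [1,5,8], [1,7,8], [2,3,6], [2,3,8], [2,4,5], [2,4,7], [2,5,8], [2,6,7]

so the chain groups are C_0 ≅ Z^9, C_1 ≅ Z^27, C_2 ≅ Z^18.

The boundary map ∂_1: C_1 → C_0 sends each edge [p,q] (with p < q) to q − p.
The 9×27 boundary matrix has rank 8 and Smith normal form diag(1,1,1,1,1,1,1,1).

Boundary ∂_2: C_2 → C_1 sends each 2-simplex [p,q,r] to [q,r] − [p,r] + [p,q]. For instance
  ∂[1,3,4] = [3,4] − [1,4] + [1,3],
  ∂[2,4,7] = [4,7] − [2,7] + [2,4].
The resulting 27×18 matrix has rank 17, and its Smith normal form has invariant factors (1,1,1,1,1,1,1,1,1,1,1,1,1,1,1,1,1).

From H_k ≅ ker(∂_k) / im(∂_{k+1}) we obtain:

  H_1: rank ker ∂_1 − rank ∂_2 = (27 − 8) − 17 = 2, and the invariant factors of ∂_2 are all 1, so H_1 ≅ Z^2.

(K is a triangulation of the torus T^2.)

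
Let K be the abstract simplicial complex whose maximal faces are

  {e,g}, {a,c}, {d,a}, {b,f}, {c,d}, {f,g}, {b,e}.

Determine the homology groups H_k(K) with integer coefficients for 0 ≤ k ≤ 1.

Order the vertices as a < b < c < d < e < f < g. Listing each simplex with vertices in this order, K has dimension 1 with simplices:

  0-simplices (7): a, b, c, d, e, f, g
  1-simplices (7): ac, ad, be, bf, cd, eg, fg

Hence C_0 ≅ Z^7, C_1 ≅ Z^7.

Boundary ∂_1: C_1 → C_0 is given by ∂[p,q] = [q] − [p]. For instance
  ∂be = e − b.
The resulting 7×7 matrix has rank 5, and its Smith normal form has invariant factors (1,1,1,1,1).

Reading off H_k = ker ∂_k / im ∂_{k+1}:

  H_0: rank C_0 − rank ∂_1 = 7 − 5 = 2, and the invariant factors of ∂_1 are all 1, so H_0 ≅ Z^2.
  H_1: rank ker ∂_1 − rank ∂_2 = (7 − 5) − 0 = 2, and there is no ∂_2, so H_1 ≅ Z^2.

H_0 ≅ Z^2,  H_1 ≅ Z^2.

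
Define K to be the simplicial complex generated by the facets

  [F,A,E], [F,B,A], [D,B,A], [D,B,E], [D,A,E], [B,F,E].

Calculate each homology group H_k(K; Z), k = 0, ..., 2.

H_0 ≅ Z,  H_1 = 0,  H_2 ≅ Z.

Fix the vertex order A < B < D < E < F and write every simplex with vertices in increasing order. Then dim K = 2 and the simplices of K are:

  0-simplices (5): A, B, D, E, F
  1-simplices (9): AB, AD, AE, AF, BD, BE, BF, DE, EF
  2-simplices (6): ABD, ABF, ADE, AEF, BDE, BEF

Hence C_0 ≅ Z^5, C_1 ≅ Z^9, C_2 ≅ Z^6.

The boundary map ∂_1: C_1 → C_0 maps an edge to its endpoints' difference, ∂[p,q] = q − p.
As a 5×9 matrix over Z this has rank 4, with invariant factors (1,1,1,1).

Boundary ∂_2: C_2 → C_1 sends each 2-simplex [p,q,r] to [q,r] − [p,r] + [p,q]. For instance
  ∂ABF = BF − AF + AB,
  ∂AEF = EF − AF + AE.
As a 9×6 matrix over Z this has rank 5, with invariant factors (1,1,1,1,1).

From H_k ≅ ker(∂_k) / im(∂_{k+1}) we obtain:

  H_0: rank C_0 − rank ∂_1 = 5 − 4 = 1, and the invariant factors of ∂_1 are all 1, so H_0 = Z.
  H_1: rank ker ∂_1 − rank ∂_2 = (9 − 4) − 5 = 0, and the invariant factors of ∂_2 are all 1, so H_1 = 0.
  H_2: rank ker ∂_2 − rank ∂_3 = (6 − 5) − 0 = 1, and there is no ∂_3, so H_2 = Z.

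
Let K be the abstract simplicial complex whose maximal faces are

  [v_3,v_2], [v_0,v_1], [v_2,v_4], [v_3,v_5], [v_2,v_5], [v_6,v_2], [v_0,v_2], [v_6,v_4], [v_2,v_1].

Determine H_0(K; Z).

Order the vertices as v_0 < v_1 < v_2 < v_3 < v_4 < v_5 < v_6. Listing each simplex with vertices in this order, K has dimension 1 with simplices:

  0-simplices (7): [v_0], [v_1], [v_2], [v_3], [v_4], [v_5], [v_6]
  1-simplices (9): [v_0,v_1], [v_0,v_2], [v_1,v_2], [v_2,v_3], [v_2,v_4], [v_2,v_5], [v_2,v_6], [v_3,v_5], [v_4,v_6]

giving chain groups C_0 ≅ Z^7, C_1 ≅ Z^9.

Boundary ∂_1: C_1 → C_0 maps an edge to its endpoints' difference, ∂[p,q] = q − p.
The 7×9 boundary matrix has rank 6 and Smith normal form diag(1,1,1,1,1,1).

Now H_k = ker ∂_k / im ∂_{k+1}, so:

  H_0: rank C_0 − rank ∂_1 = 7 − 6 = 1, and the invariant factors of ∂_1 are all 1, so H_0 = Z.

H_0 = Z.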